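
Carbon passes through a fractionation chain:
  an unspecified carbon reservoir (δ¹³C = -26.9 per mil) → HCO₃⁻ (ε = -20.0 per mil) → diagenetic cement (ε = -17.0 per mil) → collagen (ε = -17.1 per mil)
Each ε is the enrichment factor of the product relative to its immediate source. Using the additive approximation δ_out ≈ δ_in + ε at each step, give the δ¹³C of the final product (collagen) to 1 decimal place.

-81.0 per mil

step 1: δ ≈ -26.9 + (-20.0) = -46.9 per mil
step 2: δ ≈ -46.9 + (-17.0) = -63.9 per mil
step 3: δ ≈ -63.9 + (-17.1) = -81.0 per mil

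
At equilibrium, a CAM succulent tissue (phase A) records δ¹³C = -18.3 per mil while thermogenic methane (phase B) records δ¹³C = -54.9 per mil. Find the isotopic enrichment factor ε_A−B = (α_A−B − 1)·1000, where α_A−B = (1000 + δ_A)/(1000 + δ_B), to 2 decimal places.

α_A−B = (1000 + -18.3) / (1000 + -54.9) = 981.7 / 945.1 = 1.038726
ε_A−B = (1.038726 − 1) × 1000 = 38.726 per mil
(The approximation ε ≈ δ_A − δ_B would give 36.6 per mil.)

38.73 per mil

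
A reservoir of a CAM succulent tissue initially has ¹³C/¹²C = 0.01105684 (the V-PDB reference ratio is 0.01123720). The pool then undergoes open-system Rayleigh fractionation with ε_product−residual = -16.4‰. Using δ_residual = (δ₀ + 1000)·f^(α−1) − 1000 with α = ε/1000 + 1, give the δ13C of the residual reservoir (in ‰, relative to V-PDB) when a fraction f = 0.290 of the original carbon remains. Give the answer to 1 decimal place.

δ₀ = (0.01105684/0.01123720 − 1)×1000 = (0.983950 − 1)×1000 = -16.050‰
α − 1 = ε/1000 = -0.0164
f^(α−1) = 0.290^(-0.0164) = 1.020509
δ_res = (-16.050 + 1000) × 1.020509 − 1000 = 1004.129 − 1000 = 4.13‰

4.1‰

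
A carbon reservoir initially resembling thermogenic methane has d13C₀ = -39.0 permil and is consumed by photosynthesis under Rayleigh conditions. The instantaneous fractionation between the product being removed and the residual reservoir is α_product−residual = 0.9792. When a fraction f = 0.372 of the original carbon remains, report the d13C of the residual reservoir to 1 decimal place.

-19.0 permil

Rayleigh residual: δ_res = (δ₀ + 1000)·f^(α−1) − 1000
α − 1 = -0.02080
f^(α−1) = 0.372^(-0.02080) = 1.020781
δ_res = (-39.0 + 1000) × 1.020781 − 1000 = 980.971 − 1000 = -19.03 permil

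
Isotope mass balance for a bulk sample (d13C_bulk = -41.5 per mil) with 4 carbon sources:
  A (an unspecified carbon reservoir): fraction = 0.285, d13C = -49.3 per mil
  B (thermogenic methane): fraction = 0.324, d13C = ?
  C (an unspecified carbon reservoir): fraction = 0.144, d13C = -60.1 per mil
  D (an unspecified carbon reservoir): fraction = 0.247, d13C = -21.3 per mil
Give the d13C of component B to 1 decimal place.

Isotope mass balance: δ_bulk = Σ fᵢ·δᵢ.
-41.5 = 0.285×(-49.3) + 0.324×δ_B + 0.144×(-60.1) + 0.247×(-21.3)
0.324·δ_B = -41.5 − (-27.966) = -13.534
δ_B = -13.534 / 0.324 = -41.77 per mil

-41.8 per mil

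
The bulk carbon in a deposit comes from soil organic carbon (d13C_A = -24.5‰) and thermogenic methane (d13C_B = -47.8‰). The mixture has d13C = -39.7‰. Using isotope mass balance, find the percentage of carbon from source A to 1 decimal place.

34.8%

δ_mix = f_A·δ_A + (1 − f_A)·δ_B  ⇒  f_A = (δ_mix − δ_B)/(δ_A − δ_B)
f_A = (-39.7 − (-47.8)) / (-24.5 − (-47.8))
f_A = 8.1 / 23.3 = 0.3476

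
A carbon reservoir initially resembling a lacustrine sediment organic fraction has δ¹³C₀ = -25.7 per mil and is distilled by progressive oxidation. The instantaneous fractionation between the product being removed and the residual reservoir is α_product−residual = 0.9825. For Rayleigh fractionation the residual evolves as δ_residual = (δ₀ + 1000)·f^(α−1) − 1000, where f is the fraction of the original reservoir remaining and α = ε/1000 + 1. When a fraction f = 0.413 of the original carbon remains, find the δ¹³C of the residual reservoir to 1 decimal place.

-10.5 per mil

Rayleigh residual: δ_res = (δ₀ + 1000)·f^(α−1) − 1000
α − 1 = -0.01750
f^(α−1) = 0.413^(-0.01750) = 1.015596
δ_res = (-25.7 + 1000) × 1.015596 − 1000 = 989.495 − 1000 = -10.51 per mil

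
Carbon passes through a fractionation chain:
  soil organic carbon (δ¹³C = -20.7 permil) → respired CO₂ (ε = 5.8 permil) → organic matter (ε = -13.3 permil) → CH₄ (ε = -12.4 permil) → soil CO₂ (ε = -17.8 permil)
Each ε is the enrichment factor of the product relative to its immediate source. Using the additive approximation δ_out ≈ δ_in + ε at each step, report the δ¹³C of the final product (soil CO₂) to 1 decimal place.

step 1: δ ≈ -20.7 + (5.8) = -14.9 permil
step 2: δ ≈ -14.9 + (-13.3) = -28.2 permil
step 3: δ ≈ -28.2 + (-12.4) = -40.6 permil
step 4: δ ≈ -40.6 + (-17.8) = -58.4 permil

-58.4 permil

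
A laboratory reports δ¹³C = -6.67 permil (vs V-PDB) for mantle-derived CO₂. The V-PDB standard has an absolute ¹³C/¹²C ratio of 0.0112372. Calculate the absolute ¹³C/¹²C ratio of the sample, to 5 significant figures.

0.011162

R_sample = R_standard × (δ¹³C/1000 + 1)
R_sample = 0.0112372 × (-6.67/1000 + 1) = 0.0112372 × 0.993330
R_sample = 0.0111622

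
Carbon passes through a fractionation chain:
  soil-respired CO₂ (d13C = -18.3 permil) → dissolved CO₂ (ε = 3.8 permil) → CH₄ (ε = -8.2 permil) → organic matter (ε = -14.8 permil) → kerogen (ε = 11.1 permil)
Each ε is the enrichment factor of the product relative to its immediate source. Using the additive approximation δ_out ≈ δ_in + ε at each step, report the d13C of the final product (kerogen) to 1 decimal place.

-26.4 permil

step 1: δ ≈ -18.3 + (3.8) = -14.5 permil
step 2: δ ≈ -14.5 + (-8.2) = -22.7 permil
step 3: δ ≈ -22.7 + (-14.8) = -37.5 permil
step 4: δ ≈ -37.5 + (11.1) = -26.4 permil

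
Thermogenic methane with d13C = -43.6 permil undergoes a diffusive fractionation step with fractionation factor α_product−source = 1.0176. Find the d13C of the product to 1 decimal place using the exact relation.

-26.8 permil

δ_product = (δ_source + 1000)·α − 1000
δ_product = (-43.6 + 1000) × 1.0176 − 1000
δ_product = 973.233 − 1000 = -26.77 permil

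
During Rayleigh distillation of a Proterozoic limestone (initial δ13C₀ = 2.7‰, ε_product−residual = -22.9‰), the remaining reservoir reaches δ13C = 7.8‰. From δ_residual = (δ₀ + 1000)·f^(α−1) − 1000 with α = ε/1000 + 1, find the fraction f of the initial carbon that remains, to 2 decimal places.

α − 1 = ε/1000 = -0.0229
(δ_res + 1000)/(δ₀ + 1000) = (7.8 + 1000)/(2.7 + 1000) = 1007.8/1002.7 = 1.005086
f = 1.005086^(1/-0.0229) = exp(ln(1.005086)/-0.0229) = exp(0.00507/-0.0229)
f = exp(-0.2215) = 0.8013

0.80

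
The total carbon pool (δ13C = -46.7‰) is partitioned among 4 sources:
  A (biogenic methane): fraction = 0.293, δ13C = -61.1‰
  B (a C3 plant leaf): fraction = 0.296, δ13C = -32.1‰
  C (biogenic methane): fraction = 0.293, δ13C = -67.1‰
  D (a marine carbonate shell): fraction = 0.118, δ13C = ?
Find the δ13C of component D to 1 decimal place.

Isotope mass balance: δ_bulk = Σ fᵢ·δᵢ.
-46.7 = 0.293×(-61.1) + 0.296×(-32.1) + 0.293×(-67.1) + 0.118×δ_D
0.118·δ_D = -46.7 − (-47.064) = 0.364
δ_D = 0.364 / 0.118 = 3.09‰

3.1‰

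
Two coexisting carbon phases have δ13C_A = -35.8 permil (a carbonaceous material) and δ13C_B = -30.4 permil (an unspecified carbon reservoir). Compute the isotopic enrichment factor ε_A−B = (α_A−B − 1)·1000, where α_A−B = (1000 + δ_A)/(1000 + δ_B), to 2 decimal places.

-5.57 permil

α_A−B = (1000 + -35.8) / (1000 + -30.4) = 964.2 / 969.6 = 0.994431
ε_A−B = (0.994431 − 1) × 1000 = -5.569 permil
(The approximation ε ≈ δ_A − δ_B would give -5.4 permil.)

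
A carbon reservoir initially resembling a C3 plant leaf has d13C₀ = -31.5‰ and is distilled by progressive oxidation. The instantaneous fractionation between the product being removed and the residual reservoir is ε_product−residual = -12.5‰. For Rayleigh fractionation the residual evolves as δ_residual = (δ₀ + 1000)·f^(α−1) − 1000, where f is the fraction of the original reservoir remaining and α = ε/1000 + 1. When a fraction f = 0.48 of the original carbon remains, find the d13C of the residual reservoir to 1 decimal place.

Rayleigh residual: δ_res = (δ₀ + 1000)·f^(α−1) − 1000
α = ε/1000 + 1 = 0.98750, so α − 1 = -0.01250
f^(α−1) = 0.48^(-0.01250) = 1.009217
δ_res = (-31.5 + 1000) × 1.009217 − 1000 = 977.427 − 1000 = -22.57‰

-22.6‰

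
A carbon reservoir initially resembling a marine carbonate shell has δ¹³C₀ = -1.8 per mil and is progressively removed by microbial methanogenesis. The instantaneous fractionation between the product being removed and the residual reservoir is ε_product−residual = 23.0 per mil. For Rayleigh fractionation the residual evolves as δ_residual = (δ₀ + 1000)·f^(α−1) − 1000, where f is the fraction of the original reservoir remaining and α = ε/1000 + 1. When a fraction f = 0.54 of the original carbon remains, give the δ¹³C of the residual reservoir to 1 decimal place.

Rayleigh residual: δ_res = (δ₀ + 1000)·f^(α−1) − 1000
α = ε/1000 + 1 = 1.02300, so α − 1 = 0.02300
f^(α−1) = 0.54^(0.02300) = 0.985928
δ_res = (-1.8 + 1000) × 0.985928 − 1000 = 984.153 − 1000 = -15.85 per mil

-15.8 per mil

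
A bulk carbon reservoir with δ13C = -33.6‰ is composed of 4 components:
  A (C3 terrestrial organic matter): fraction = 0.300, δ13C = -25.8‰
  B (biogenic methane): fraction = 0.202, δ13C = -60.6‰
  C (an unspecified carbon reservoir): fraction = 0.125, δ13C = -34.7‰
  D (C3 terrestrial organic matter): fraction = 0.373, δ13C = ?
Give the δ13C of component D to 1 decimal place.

Isotope mass balance: δ_bulk = Σ fᵢ·δᵢ.
-33.6 = 0.300×(-25.8) + 0.202×(-60.6) + 0.125×(-34.7) + 0.373×δ_D
0.373·δ_D = -33.6 − (-24.319) = -9.281
δ_D = -9.281 / 0.373 = -24.88‰

-24.9‰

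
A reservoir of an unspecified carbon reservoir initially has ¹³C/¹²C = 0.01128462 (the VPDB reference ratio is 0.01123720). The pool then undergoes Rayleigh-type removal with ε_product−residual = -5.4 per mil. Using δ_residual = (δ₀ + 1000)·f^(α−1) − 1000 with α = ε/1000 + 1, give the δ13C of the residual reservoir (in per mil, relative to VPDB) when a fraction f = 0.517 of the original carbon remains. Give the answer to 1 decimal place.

7.8 per mil

δ₀ = (0.01128462/0.01123720 − 1)×1000 = (1.004220 − 1)×1000 = 4.220 per mil
α − 1 = ε/1000 = -0.0054
f^(α−1) = 0.517^(-0.0054) = 1.003569
δ_res = (4.220 + 1000) × 1.003569 − 1000 = 1007.804 − 1000 = 7.80 per mil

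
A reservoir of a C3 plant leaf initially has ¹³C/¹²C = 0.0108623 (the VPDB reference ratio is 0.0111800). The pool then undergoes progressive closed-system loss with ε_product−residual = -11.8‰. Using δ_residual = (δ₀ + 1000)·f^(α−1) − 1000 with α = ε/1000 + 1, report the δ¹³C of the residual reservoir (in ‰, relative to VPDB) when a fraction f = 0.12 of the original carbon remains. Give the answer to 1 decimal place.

δ₀ = (0.0108623/0.0111800 − 1)×1000 = (0.971583 − 1)×1000 = -28.417‰
α − 1 = ε/1000 = -0.0118
f^(α−1) = 0.12^(-0.0118) = 1.025335
δ_res = (-28.417 + 1000) × 1.025335 − 1000 = 996.198 − 1000 = -3.80‰

-3.8‰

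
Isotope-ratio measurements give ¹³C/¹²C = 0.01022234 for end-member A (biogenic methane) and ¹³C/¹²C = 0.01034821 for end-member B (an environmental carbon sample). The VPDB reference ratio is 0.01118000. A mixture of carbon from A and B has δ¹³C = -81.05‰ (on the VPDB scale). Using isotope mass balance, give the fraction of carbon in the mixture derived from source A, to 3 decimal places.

0.591

δ_A = (0.01022234/0.01118000 − 1)×1000 = (0.914342 − 1)×1000 = -85.658‰
δ_B = (0.01034821/0.01118000 − 1)×1000 = (0.925600 − 1)×1000 = -74.400‰
f_A = (δ_mix − δ_B)/(δ_A − δ_B) = (-81.05 − (-74.400))/(-85.658 − (-74.400))
f_A = -6.650 / -11.258 = 0.5907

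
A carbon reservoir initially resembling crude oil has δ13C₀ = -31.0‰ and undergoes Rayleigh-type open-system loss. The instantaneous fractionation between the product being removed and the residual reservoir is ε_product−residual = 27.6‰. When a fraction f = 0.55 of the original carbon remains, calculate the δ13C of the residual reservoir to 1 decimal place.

-46.9‰

Rayleigh residual: δ_res = (δ₀ + 1000)·f^(α−1) − 1000
α = ε/1000 + 1 = 1.02760, so α − 1 = 0.02760
f^(α−1) = 0.55^(0.02760) = 0.983635
δ_res = (-31.0 + 1000) × 0.983635 − 1000 = 953.142 − 1000 = -46.86‰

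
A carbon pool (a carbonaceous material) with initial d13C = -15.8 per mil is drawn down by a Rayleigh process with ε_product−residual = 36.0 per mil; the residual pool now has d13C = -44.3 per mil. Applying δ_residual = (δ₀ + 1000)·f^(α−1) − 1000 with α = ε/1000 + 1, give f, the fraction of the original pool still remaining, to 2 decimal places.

α − 1 = ε/1000 = 0.0360
(δ_res + 1000)/(δ₀ + 1000) = (-44.3 + 1000)/(-15.8 + 1000) = 955.7/984.2 = 0.971042
f = 0.971042^(1/0.0360) = exp(ln(0.971042)/0.0360) = exp(-0.02939/0.0360)
f = exp(-0.8163) = 0.4421

0.44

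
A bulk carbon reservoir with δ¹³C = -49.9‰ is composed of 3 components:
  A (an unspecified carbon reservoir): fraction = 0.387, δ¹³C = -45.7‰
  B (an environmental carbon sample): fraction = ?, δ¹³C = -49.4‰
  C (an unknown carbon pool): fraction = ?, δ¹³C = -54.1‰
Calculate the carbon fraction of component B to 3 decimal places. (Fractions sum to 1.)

Let f_B and f_C be the unknown fractions; fractions sum to 1 so f_B + f_C = 0.613.
Mass balance: Σ fᵢ·δᵢ = δ_bulk ⇒ f_B·(-49.4) + f_C·(-54.1) = -49.9 − (-17.686) = -32.214
Substitute f_C = 0.613 − f_B:
f_B·(-49.4 − -54.1) = -32.214 − 0.613×(-54.1) = 0.949
f_B = 0.949 / 4.7 = 0.2020

0.202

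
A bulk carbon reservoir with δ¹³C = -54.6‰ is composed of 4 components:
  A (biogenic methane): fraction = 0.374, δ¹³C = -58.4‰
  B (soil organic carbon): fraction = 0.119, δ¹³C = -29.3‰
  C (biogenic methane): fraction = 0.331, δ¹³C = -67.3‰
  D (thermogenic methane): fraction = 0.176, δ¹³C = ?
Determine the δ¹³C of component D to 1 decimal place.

Isotope mass balance: δ_bulk = Σ fᵢ·δᵢ.
-54.6 = 0.374×(-58.4) + 0.119×(-29.3) + 0.331×(-67.3) + 0.176×δ_D
0.176·δ_D = -54.6 − (-47.605) = -6.995
δ_D = -6.995 / 0.176 = -39.75‰

-39.7‰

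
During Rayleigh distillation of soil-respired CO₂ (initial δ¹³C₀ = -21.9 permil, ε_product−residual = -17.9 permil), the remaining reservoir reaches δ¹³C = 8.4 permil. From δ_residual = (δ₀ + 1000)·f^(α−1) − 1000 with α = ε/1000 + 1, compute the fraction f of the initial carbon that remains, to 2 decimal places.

α − 1 = ε/1000 = -0.0179
(δ_res + 1000)/(δ₀ + 1000) = (8.4 + 1000)/(-21.9 + 1000) = 1008.4/978.1 = 1.030978
f = 1.030978^(1/-0.0179) = exp(ln(1.030978)/-0.0179) = exp(0.03051/-0.0179)
f = exp(-1.7044) = 0.1819

0.18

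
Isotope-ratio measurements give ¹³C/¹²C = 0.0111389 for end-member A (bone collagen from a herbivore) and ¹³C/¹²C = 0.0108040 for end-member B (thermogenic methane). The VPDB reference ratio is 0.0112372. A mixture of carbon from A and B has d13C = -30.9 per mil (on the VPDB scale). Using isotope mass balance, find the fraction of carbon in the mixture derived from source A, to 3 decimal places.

0.257

δ_A = (0.0111389/0.0112372 − 1)×1000 = (0.991252 − 1)×1000 = -8.748 per mil
δ_B = (0.0108040/0.0112372 − 1)×1000 = (0.961449 − 1)×1000 = -38.551 per mil
f_A = (δ_mix − δ_B)/(δ_A − δ_B) = (-30.9 − (-38.551))/(-8.748 − (-38.551))
f_A = 7.651 / 29.803 = 0.2567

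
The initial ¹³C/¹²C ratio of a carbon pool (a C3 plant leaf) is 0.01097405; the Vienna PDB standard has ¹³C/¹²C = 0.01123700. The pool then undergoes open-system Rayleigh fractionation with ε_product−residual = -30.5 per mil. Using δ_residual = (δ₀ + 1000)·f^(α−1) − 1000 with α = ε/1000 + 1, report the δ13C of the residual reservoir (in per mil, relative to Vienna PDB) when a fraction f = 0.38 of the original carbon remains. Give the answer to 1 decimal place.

δ₀ = (0.01097405/0.01123700 − 1)×1000 = (0.976600 − 1)×1000 = -23.400 per mil
α − 1 = ε/1000 = -0.0305
f^(α−1) = 0.38^(-0.0305) = 1.029951
δ_res = (-23.400 + 1000) × 1.029951 − 1000 = 1005.850 − 1000 = 5.85 per mil

5.8 per mil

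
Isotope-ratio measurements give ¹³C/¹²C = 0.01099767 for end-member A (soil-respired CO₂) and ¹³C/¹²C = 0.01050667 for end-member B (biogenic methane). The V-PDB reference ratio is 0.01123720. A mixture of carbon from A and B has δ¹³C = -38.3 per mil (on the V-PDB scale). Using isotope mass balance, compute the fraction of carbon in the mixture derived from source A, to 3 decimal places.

δ_A = (0.01099767/0.01123720 − 1)×1000 = (0.978684 − 1)×1000 = -21.316 per mil
δ_B = (0.01050667/0.01123720 − 1)×1000 = (0.934990 − 1)×1000 = -65.010 per mil
f_A = (δ_mix − δ_B)/(δ_A − δ_B) = (-38.3 − (-65.010))/(-21.316 − (-65.010))
f_A = 26.710 / 43.694 = 0.6113

0.611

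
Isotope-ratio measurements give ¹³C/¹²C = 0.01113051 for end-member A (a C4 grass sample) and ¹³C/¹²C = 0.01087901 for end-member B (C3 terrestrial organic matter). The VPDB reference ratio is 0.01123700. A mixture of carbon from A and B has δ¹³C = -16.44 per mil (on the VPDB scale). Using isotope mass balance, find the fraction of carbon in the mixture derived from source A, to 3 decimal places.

δ_A = (0.01113051/0.01123700 − 1)×1000 = (0.990523 − 1)×1000 = -9.477 per mil
δ_B = (0.01087901/0.01123700 − 1)×1000 = (0.968142 − 1)×1000 = -31.858 per mil
f_A = (δ_mix − δ_B)/(δ_A − δ_B) = (-16.44 − (-31.858))/(-9.477 − (-31.858))
f_A = 15.418 / 22.381 = 0.6889

0.689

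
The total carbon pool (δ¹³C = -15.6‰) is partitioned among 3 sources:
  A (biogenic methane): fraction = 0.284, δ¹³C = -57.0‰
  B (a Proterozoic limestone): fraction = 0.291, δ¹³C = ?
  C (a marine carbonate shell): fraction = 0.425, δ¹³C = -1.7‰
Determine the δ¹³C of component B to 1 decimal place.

Isotope mass balance: δ_bulk = Σ fᵢ·δᵢ.
-15.6 = 0.284×(-57.0) + 0.291×δ_B + 0.425×(-1.7)
0.291·δ_B = -15.6 − (-16.910) = 1.310
δ_B = 1.310 / 0.291 = 4.50‰

4.5‰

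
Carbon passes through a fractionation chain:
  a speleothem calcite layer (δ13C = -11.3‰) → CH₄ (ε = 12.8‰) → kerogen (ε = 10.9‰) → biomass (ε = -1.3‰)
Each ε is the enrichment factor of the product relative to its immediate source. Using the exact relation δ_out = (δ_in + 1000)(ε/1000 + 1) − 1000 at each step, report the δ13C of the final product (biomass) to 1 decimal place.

step 1: δ = (-11.30 + 1000)·(12.8/1000 + 1) − 1000 = 1.36‰
step 2: δ = (1.36 + 1000)·(10.9/1000 + 1) − 1000 = 12.27‰
step 3: δ = (12.27 + 1000)·(-1.3/1000 + 1) − 1000 = 10.95‰

11.0‰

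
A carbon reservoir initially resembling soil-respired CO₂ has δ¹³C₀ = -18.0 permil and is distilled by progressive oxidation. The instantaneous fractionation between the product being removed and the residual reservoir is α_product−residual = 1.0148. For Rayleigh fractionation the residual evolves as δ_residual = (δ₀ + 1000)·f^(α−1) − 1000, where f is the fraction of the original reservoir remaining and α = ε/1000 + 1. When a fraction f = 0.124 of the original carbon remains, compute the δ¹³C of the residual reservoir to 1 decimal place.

-47.9 permil

Rayleigh residual: δ_res = (δ₀ + 1000)·f^(α−1) − 1000
α − 1 = 0.01480
f^(α−1) = 0.124^(0.01480) = 0.969578
δ_res = (-18.0 + 1000) × 0.969578 − 1000 = 952.125 − 1000 = -47.87 permil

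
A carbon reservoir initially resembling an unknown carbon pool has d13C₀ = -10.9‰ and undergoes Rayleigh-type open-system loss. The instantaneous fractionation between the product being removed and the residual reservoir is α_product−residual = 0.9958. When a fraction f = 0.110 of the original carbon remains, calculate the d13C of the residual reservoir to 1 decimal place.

-1.7‰

Rayleigh residual: δ_res = (δ₀ + 1000)·f^(α−1) − 1000
α − 1 = -0.00420
f^(α−1) = 0.110^(-0.00420) = 1.009314
δ_res = (-10.9 + 1000) × 1.009314 − 1000 = 998.312 − 1000 = -1.69‰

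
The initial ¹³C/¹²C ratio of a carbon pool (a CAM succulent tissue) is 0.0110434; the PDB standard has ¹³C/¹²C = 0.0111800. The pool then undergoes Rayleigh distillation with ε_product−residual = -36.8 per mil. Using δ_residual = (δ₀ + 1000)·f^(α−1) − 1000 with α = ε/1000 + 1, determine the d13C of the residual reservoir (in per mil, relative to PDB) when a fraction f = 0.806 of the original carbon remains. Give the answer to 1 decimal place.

-4.3 per mil

δ₀ = (0.0110434/0.0111800 − 1)×1000 = (0.987782 − 1)×1000 = -12.218 per mil
α − 1 = ε/1000 = -0.0368
f^(α−1) = 0.806^(-0.0368) = 1.007968
δ_res = (-12.218 + 1000) × 1.007968 − 1000 = 995.653 − 1000 = -4.35 per mil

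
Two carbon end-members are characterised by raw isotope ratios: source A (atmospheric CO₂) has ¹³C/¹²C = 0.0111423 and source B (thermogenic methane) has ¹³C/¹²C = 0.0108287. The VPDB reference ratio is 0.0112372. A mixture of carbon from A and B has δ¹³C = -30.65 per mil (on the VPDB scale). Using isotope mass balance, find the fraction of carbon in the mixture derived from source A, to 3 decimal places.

δ_A = (0.0111423/0.0112372 − 1)×1000 = (0.991555 − 1)×1000 = -8.445 per mil
δ_B = (0.0108287/0.0112372 − 1)×1000 = (0.963648 − 1)×1000 = -36.352 per mil
f_A = (δ_mix − δ_B)/(δ_A − δ_B) = (-30.65 − (-36.352))/(-8.445 − (-36.352))
f_A = 5.702 / 27.907 = 0.2043

0.204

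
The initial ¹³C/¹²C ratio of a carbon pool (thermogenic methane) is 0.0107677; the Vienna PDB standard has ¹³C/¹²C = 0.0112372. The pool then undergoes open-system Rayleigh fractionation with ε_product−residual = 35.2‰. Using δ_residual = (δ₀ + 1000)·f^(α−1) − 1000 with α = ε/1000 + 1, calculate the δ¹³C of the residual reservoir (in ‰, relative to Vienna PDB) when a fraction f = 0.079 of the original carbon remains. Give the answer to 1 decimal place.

δ₀ = (0.0107677/0.0112372 − 1)×1000 = (0.958219 − 1)×1000 = -41.781‰
α − 1 = ε/1000 = 0.0352
f^(α−1) = 0.079^(0.0352) = 0.914527
δ_res = (-41.781 + 1000) × 0.914527 − 1000 = 876.317 − 1000 = -123.68‰

-123.7‰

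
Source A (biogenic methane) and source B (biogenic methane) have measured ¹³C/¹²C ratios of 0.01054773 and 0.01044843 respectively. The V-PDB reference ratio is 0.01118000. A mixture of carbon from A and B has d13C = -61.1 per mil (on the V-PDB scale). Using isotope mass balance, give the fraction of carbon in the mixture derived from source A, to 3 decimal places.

δ_A = (0.01054773/0.01118000 − 1)×1000 = (0.943446 − 1)×1000 = -56.554 per mil
δ_B = (0.01044843/0.01118000 − 1)×1000 = (0.934564 − 1)×1000 = -65.436 per mil
f_A = (δ_mix − δ_B)/(δ_A − δ_B) = (-61.1 − (-65.436))/(-56.554 − (-65.436))
f_A = 4.336 / 8.882 = 0.4881

0.488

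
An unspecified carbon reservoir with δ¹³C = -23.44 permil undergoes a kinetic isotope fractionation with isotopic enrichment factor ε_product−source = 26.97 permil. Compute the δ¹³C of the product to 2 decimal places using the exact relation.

2.90 permil

Exactly, δ_product = (δ_source + 1000)·(ε/1000 + 1) − 1000.
δ_product = (-23.44 + 1000) × (26.97/1000 + 1) − 1000
δ_product = 2.898 permil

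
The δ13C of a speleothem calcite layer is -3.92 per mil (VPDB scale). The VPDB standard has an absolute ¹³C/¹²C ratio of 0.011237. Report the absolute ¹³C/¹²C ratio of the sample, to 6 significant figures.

0.0111930

R_sample = R_standard × (δ13C/1000 + 1)
R_sample = 0.011237 × (-3.92/1000 + 1) = 0.011237 × 0.996080
R_sample = 0.0111930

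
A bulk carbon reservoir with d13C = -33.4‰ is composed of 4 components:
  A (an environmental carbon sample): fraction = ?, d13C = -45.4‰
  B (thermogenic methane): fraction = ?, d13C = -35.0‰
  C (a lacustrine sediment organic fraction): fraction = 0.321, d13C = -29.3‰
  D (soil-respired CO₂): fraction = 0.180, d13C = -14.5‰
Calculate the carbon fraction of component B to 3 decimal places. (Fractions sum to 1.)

Let f_B and f_A be the unknown fractions; fractions sum to 1 so f_B + f_A = 0.499.
Mass balance: Σ fᵢ·δᵢ = δ_bulk ⇒ f_B·(-35.0) + f_A·(-45.4) = -33.4 − (-12.015) = -21.385
Substitute f_A = 0.499 − f_B:
f_B·(-35.0 − -45.4) = -21.385 − 0.499×(-45.4) = 1.270
f_B = 1.270 / 10.4 = 0.1221

0.122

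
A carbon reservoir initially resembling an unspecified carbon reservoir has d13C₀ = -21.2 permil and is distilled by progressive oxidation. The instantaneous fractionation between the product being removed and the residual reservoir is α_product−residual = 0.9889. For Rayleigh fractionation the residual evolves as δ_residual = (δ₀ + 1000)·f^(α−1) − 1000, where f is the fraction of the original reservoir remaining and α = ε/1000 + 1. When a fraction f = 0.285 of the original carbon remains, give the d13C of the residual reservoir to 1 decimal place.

-7.5 permil

Rayleigh residual: δ_res = (δ₀ + 1000)·f^(α−1) − 1000
α − 1 = -0.01110
f^(α−1) = 0.285^(-0.01110) = 1.014031
δ_res = (-21.2 + 1000) × 1.014031 − 1000 = 992.534 − 1000 = -7.47 permil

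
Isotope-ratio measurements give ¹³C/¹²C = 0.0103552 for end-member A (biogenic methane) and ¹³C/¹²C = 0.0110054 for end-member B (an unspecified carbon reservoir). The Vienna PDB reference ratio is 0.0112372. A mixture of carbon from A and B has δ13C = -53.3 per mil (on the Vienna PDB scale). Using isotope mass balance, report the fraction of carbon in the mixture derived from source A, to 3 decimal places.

0.565

δ_A = (0.0103552/0.0112372 − 1)×1000 = (0.921511 − 1)×1000 = -78.489 per mil
δ_B = (0.0110054/0.0112372 − 1)×1000 = (0.979372 − 1)×1000 = -20.628 per mil
f_A = (δ_mix − δ_B)/(δ_A − δ_B) = (-53.3 − (-20.628))/(-78.489 − (-20.628))
f_A = -32.672 / -57.861 = 0.5647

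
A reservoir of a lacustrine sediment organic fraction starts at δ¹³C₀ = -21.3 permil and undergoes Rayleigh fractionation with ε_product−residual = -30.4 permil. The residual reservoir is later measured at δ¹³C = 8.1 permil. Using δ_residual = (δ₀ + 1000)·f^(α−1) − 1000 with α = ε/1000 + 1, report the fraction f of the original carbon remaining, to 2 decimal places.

0.38

α − 1 = ε/1000 = -0.0304
(δ_res + 1000)/(δ₀ + 1000) = (8.1 + 1000)/(-21.3 + 1000) = 1008.1/978.7 = 1.030040
f = 1.030040^(1/-0.0304) = exp(ln(1.030040)/-0.0304) = exp(0.02960/-0.0304)
f = exp(-0.9736) = 0.3777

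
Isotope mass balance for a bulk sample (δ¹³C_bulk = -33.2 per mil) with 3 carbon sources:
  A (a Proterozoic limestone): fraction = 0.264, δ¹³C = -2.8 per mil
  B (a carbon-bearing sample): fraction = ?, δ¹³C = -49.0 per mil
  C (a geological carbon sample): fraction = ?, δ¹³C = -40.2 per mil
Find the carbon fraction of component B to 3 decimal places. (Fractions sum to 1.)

0.327

Let f_B and f_C be the unknown fractions; fractions sum to 1 so f_B + f_C = 0.736.
Mass balance: Σ fᵢ·δᵢ = δ_bulk ⇒ f_B·(-49.0) + f_C·(-40.2) = -33.2 − (-0.739) = -32.461
Substitute f_C = 0.736 − f_B:
f_B·(-49.0 − -40.2) = -32.461 − 0.736×(-40.2) = -2.874
f_B = -2.874 / -8.8 = 0.3265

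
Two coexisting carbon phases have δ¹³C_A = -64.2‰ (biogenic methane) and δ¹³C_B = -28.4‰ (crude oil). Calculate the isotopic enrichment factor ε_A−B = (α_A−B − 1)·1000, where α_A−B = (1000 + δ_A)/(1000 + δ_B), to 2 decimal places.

α_A−B = (1000 + -64.2) / (1000 + -28.4) = 935.8 / 971.6 = 0.963154
ε_A−B = (0.963154 − 1) × 1000 = -36.846‰
(The approximation ε ≈ δ_A − δ_B would give -35.8‰.)

-36.85‰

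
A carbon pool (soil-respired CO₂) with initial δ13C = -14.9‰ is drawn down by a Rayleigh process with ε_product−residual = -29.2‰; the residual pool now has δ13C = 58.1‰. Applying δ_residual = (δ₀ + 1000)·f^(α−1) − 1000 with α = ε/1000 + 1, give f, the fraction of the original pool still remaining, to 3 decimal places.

0.086

α − 1 = ε/1000 = -0.0292
(δ_res + 1000)/(δ₀ + 1000) = (58.1 + 1000)/(-14.9 + 1000) = 1058.1/985.1 = 1.074104
f = 1.074104^(1/-0.0292) = exp(ln(1.074104)/-0.0292) = exp(0.07149/-0.0292)
f = exp(-2.4482) = 0.0865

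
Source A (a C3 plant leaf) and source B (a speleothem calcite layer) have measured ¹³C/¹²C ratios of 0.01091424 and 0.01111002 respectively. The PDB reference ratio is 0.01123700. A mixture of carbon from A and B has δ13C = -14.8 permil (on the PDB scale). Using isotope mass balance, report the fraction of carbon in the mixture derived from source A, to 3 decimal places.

0.201

δ_A = (0.01091424/0.01123700 − 1)×1000 = (0.971277 − 1)×1000 = -28.723 permil
δ_B = (0.01111002/0.01123700 − 1)×1000 = (0.988700 − 1)×1000 = -11.300 permil
f_A = (δ_mix − δ_B)/(δ_A − δ_B) = (-14.8 − (-11.300))/(-28.723 − (-11.300))
f_A = -3.500 / -17.423 = 0.2009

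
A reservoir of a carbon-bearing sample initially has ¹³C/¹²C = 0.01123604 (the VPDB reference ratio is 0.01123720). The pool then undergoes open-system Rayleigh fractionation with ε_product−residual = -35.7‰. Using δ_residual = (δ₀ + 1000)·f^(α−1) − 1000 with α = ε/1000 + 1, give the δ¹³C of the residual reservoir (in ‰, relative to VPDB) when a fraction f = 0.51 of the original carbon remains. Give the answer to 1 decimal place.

24.2‰

δ₀ = (0.01123604/0.01123720 − 1)×1000 = (0.999897 − 1)×1000 = -0.103‰
α − 1 = ε/1000 = -0.0357
f^(α−1) = 0.51^(-0.0357) = 1.024330
δ_res = (-0.103 + 1000) × 1.024330 − 1000 = 1024.224 − 1000 = 24.22‰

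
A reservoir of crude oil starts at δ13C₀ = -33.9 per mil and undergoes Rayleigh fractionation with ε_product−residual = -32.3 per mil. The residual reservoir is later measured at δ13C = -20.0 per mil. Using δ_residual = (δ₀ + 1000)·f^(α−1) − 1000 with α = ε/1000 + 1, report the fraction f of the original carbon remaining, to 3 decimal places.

0.643

α − 1 = ε/1000 = -0.0323
(δ_res + 1000)/(δ₀ + 1000) = (-20.0 + 1000)/(-33.9 + 1000) = 980.0/966.1 = 1.014388
f = 1.014388^(1/-0.0323) = exp(ln(1.014388)/-0.0323) = exp(0.01429/-0.0323)
f = exp(-0.4423) = 0.6426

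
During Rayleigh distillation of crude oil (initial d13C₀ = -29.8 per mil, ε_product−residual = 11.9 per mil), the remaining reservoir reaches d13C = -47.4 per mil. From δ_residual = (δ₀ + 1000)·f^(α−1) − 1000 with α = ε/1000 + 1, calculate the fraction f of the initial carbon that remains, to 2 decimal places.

α − 1 = ε/1000 = 0.0119
(δ_res + 1000)/(δ₀ + 1000) = (-47.4 + 1000)/(-29.8 + 1000) = 952.6/970.2 = 0.981859
f = 0.981859^(1/0.0119) = exp(ln(0.981859)/0.0119) = exp(-0.01831/0.0119)
f = exp(-1.5384) = 0.2147

0.21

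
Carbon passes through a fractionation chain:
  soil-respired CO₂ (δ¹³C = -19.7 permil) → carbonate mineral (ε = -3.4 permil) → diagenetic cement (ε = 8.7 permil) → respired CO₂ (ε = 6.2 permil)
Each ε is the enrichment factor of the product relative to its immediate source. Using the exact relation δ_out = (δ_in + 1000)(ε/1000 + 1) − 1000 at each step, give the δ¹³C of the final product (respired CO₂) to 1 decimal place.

step 1: δ = (-19.70 + 1000)·(-3.4/1000 + 1) − 1000 = -23.03 permil
step 2: δ = (-23.03 + 1000)·(8.7/1000 + 1) − 1000 = -14.53 permil
step 3: δ = (-14.53 + 1000)·(6.2/1000 + 1) − 1000 = -8.42 permil

-8.4 permil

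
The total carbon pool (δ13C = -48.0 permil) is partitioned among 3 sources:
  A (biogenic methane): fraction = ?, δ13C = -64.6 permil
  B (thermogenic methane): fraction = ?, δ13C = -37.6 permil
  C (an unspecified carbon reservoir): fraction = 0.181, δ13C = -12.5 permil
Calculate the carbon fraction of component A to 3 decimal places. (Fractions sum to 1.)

0.553

Let f_A and f_B be the unknown fractions; fractions sum to 1 so f_A + f_B = 0.819.
Mass balance: Σ fᵢ·δᵢ = δ_bulk ⇒ f_A·(-64.6) + f_B·(-37.6) = -48.0 − (-2.262) = -45.737
Substitute f_B = 0.819 − f_A:
f_A·(-64.6 − -37.6) = -45.737 − 0.819×(-37.6) = -14.943
f_A = -14.943 / -27.0 = 0.5534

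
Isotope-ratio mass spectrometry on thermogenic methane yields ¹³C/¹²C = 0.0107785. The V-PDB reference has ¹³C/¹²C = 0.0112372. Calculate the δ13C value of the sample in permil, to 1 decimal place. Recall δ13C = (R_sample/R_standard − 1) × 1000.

-40.8 permil

δ13C = (R_sample / R_standard − 1) × 1000
R_sample / R_standard = 0.0107785 / 0.0112372 = 0.959180
δ13C = (0.959180 − 1) × 1000 = -40.82 permil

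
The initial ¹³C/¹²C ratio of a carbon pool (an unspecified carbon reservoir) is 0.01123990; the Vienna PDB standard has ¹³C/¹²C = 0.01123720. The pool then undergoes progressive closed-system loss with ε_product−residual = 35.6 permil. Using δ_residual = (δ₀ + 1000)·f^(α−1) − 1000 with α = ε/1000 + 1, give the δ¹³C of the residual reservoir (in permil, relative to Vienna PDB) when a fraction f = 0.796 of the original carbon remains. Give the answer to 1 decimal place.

δ₀ = (0.01123990/0.01123720 − 1)×1000 = (1.000240 − 1)×1000 = 0.240 permil
α − 1 = ε/1000 = 0.0356
f^(α−1) = 0.796^(0.0356) = 0.991911
δ_res = (0.240 + 1000) × 0.991911 − 1000 = 992.149 − 1000 = -7.85 permil

-7.9 permil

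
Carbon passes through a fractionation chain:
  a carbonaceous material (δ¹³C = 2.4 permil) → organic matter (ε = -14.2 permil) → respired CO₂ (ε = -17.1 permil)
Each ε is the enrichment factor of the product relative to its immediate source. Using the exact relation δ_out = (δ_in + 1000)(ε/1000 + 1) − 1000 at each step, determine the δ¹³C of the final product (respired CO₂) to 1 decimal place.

-28.7 permil

step 1: δ = (2.40 + 1000)·(-14.2/1000 + 1) − 1000 = -11.83 permil
step 2: δ = (-11.83 + 1000)·(-17.1/1000 + 1) − 1000 = -28.73 permil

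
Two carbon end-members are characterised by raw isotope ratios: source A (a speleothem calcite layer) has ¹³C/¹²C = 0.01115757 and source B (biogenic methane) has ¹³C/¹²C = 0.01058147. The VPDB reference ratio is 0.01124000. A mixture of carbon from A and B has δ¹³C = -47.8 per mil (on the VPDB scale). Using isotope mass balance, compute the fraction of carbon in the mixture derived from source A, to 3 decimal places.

0.210

δ_A = (0.01115757/0.01124000 − 1)×1000 = (0.992666 − 1)×1000 = -7.334 per mil
δ_B = (0.01058147/0.01124000 − 1)×1000 = (0.941412 − 1)×1000 = -58.588 per mil
f_A = (δ_mix − δ_B)/(δ_A − δ_B) = (-47.8 − (-58.588))/(-7.334 − (-58.588))
f_A = 10.788 / 51.254 = 0.2105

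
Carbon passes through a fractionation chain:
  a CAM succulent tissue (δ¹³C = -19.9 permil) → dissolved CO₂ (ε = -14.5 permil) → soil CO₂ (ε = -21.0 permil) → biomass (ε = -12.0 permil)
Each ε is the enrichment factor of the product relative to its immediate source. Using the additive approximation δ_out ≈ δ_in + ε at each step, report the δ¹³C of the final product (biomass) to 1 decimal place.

step 1: δ ≈ -19.9 + (-14.5) = -34.4 permil
step 2: δ ≈ -34.4 + (-21.0) = -55.4 permil
step 3: δ ≈ -55.4 + (-12.0) = -67.4 permil

-67.4 permil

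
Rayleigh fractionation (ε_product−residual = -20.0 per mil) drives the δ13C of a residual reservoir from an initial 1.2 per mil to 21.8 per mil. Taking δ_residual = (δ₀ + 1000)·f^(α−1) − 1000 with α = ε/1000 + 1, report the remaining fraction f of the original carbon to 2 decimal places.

α − 1 = ε/1000 = -0.0200
(δ_res + 1000)/(δ₀ + 1000) = (21.8 + 1000)/(1.2 + 1000) = 1021.8/1001.2 = 1.020575
f = 1.020575^(1/-0.0200) = exp(ln(1.020575)/-0.0200) = exp(0.02037/-0.0200)
f = exp(-1.0183) = 0.3612

0.36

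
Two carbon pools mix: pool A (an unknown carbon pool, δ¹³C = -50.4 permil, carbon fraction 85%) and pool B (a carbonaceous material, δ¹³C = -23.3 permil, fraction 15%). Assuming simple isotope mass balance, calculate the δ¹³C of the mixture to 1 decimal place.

-46.3 permil

δ_mix = f_A·δ_A + f_B·δ_B
δ_mix = 0.85 × (-50.4) + 0.15 × (-23.3)
δ_mix = -42.84 + -3.50 = -46.33 permil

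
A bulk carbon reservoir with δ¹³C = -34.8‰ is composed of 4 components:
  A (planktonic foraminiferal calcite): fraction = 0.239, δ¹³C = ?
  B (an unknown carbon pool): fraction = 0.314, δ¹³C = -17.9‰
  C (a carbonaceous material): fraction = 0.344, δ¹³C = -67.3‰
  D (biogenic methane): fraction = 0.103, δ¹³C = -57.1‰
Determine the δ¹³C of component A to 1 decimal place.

-0.6‰

Isotope mass balance: δ_bulk = Σ fᵢ·δᵢ.
-34.8 = 0.239×δ_A + 0.314×(-17.9) + 0.344×(-67.3) + 0.103×(-57.1)
0.239·δ_A = -34.8 − (-34.653) = -0.147
δ_A = -0.147 / 0.239 = -0.61‰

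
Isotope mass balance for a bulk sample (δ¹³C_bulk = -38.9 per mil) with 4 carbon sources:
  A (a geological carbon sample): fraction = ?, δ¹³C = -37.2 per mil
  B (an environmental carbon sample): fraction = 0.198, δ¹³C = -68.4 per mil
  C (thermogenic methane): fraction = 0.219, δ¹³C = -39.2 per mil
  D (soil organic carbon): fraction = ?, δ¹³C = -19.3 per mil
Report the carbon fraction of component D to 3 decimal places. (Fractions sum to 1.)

Let f_D and f_A be the unknown fractions; fractions sum to 1 so f_D + f_A = 0.583.
Mass balance: Σ fᵢ·δᵢ = δ_bulk ⇒ f_D·(-19.3) + f_A·(-37.2) = -38.9 − (-22.128) = -16.772
Substitute f_A = 0.583 − f_D:
f_D·(-19.3 − -37.2) = -16.772 − 0.583×(-37.2) = 4.916
f_D = 4.916 / 17.9 = 0.2746

0.275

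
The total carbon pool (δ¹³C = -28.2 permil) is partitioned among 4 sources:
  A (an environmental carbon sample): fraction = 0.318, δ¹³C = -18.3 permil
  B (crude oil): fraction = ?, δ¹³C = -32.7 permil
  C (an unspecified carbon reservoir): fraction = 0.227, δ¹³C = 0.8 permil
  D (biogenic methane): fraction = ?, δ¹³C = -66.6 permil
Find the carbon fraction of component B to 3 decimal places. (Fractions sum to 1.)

0.228

Let f_B and f_D be the unknown fractions; fractions sum to 1 so f_B + f_D = 0.455.
Mass balance: Σ fᵢ·δᵢ = δ_bulk ⇒ f_B·(-32.7) + f_D·(-66.6) = -28.2 − (-5.638) = -22.562
Substitute f_D = 0.455 − f_B:
f_B·(-32.7 − -66.6) = -22.562 − 0.455×(-66.6) = 7.741
f_B = 7.741 / 33.9 = 0.2283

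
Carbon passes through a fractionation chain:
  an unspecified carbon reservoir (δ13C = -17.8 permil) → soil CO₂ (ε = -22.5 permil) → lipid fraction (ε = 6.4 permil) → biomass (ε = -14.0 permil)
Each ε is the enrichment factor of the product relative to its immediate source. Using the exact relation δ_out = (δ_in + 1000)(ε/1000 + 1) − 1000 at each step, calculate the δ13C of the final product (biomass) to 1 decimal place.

step 1: δ = (-17.80 + 1000)·(-22.5/1000 + 1) − 1000 = -39.90 permil
step 2: δ = (-39.90 + 1000)·(6.4/1000 + 1) − 1000 = -33.75 permil
step 3: δ = (-33.75 + 1000)·(-14.0/1000 + 1) − 1000 = -47.28 permil

-47.3 permil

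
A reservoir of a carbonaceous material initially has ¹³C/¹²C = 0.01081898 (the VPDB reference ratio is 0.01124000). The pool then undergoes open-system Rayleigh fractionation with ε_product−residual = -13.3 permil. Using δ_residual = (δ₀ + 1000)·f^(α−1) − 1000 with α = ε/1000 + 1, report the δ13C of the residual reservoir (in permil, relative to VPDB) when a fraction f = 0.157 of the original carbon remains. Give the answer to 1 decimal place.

-13.5 permil

δ₀ = (0.01081898/0.01124000 − 1)×1000 = (0.962543 − 1)×1000 = -37.457 permil
α − 1 = ε/1000 = -0.0133
f^(α−1) = 0.157^(-0.0133) = 1.024931
δ_res = (-37.457 + 1000) × 1.024931 − 1000 = 986.540 − 1000 = -13.46 permil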